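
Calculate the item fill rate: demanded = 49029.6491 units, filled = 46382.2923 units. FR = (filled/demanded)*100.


FR = 46382.2923 / 49029.6491 * 100 = 94.6005

94.6005%


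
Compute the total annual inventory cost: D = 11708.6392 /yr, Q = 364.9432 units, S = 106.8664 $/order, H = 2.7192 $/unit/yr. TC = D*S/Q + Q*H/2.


Ordering cost = D*S/Q = 3428.6435
Holding cost = Q*H/2 = 496.1768
TC = 3428.6435 + 496.1768 = 3924.8202

3924.8202 $/yr


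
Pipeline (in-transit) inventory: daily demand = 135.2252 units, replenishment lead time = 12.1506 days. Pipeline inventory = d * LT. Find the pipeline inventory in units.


Pipeline = 135.2252 * 12.1506 = 1643.0673

1643.0673 units


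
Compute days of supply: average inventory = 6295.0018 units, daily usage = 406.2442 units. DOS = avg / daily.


DOS = 6295.0018 / 406.2442 = 15.4956

15.4956 days


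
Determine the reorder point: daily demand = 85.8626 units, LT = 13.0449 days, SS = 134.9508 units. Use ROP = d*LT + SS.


d*LT = 85.8626 * 13.0449 = 1120.0690
ROP = 1120.0690 + 134.9508 = 1255.0198

1255.0198 units


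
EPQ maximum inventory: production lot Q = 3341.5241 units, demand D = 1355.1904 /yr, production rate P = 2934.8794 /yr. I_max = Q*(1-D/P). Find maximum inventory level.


D/P = 0.4618
1 - D/P = 0.5382
I_max = 3341.5241 * 0.5382 = 1798.5641

1798.5641 units


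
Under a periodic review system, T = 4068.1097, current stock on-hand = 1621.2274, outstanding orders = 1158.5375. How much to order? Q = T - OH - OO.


Inventory position = OH + OO = 1621.2274 + 1158.5375 = 2779.7649
Q = 4068.1097 - 2779.7649 = 1288.3448

1288.3448 units


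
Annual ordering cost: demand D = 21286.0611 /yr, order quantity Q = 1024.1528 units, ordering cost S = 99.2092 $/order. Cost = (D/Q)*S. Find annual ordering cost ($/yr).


Number of orders = D/Q = 20.7841
Cost = 20.7841 * 99.2092 = 2061.9707

2061.9707 $/yr


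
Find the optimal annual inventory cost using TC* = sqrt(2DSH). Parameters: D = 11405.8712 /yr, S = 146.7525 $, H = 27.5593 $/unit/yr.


2*D*S*H = 92259723.6677
TC* = sqrt(92259723.6677) = 9605.1925

9605.1925 $/yr


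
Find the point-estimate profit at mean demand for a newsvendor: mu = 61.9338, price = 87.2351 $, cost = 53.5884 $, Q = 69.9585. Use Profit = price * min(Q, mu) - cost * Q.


Sales at mu = min(69.9585, 61.9338) = 61.9338
Revenue = 87.2351 * 61.9338 = 5402.8012
Total cost = 53.5884 * 69.9585 = 3748.9641
Profit = 5402.8012 - 3748.9641 = 1653.8372

1653.8372 $


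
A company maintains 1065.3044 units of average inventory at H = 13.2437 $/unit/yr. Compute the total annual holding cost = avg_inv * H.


Cost = 1065.3044 * 13.2437 = 14108.5719

14108.5719 $/yr


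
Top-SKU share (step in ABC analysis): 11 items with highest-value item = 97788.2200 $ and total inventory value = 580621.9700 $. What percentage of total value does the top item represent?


Top item = 97788.2200
Total = 580621.9700
Percentage = 97788.2200 / 580621.9700 * 100 = 16.8420

16.8420%


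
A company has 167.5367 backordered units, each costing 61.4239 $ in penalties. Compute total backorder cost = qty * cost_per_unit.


Total = 167.5367 * 61.4239 = 10290.7575

10290.7575 $


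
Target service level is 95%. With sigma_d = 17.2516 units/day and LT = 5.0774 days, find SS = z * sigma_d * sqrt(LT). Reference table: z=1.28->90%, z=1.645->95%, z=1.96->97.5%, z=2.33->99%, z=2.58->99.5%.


From the table, SL = 95% corresponds to z = 1.645
sqrt(LT) = sqrt(5.0774) = 2.2533
SS = 1.645 * 17.2516 * 2.2533 = 63.9464

63.9464 units


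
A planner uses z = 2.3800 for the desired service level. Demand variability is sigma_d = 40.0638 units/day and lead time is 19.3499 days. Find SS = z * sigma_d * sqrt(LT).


sqrt(LT) = sqrt(19.3499) = 4.3989
SS = 2.3800 * 40.0638 * 4.3989 = 419.4387

419.4387 units


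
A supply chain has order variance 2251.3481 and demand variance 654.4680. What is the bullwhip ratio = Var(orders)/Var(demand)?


BW = 2251.3481 / 654.4680 = 3.4400

3.4400


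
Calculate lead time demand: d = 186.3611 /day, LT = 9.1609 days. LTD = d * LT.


LTD = 186.3611 * 9.1609 = 1707.2354

1707.2354 units


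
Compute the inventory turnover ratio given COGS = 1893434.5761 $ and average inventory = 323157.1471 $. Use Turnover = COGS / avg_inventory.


Turnover = 1893434.5761 / 323157.1471 = 5.8592

5.8592


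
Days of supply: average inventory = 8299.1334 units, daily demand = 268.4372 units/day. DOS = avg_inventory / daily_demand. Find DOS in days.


DOS = 8299.1334 / 268.4372 = 30.9165

30.9165 days


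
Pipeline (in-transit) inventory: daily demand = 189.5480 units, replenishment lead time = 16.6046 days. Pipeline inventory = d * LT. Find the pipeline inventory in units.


Pipeline = 189.5480 * 16.6046 = 3147.3687

3147.3687 units


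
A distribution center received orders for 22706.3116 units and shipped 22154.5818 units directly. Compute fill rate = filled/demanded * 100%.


FR = 22154.5818 / 22706.3116 * 100 = 97.5701

97.5701%


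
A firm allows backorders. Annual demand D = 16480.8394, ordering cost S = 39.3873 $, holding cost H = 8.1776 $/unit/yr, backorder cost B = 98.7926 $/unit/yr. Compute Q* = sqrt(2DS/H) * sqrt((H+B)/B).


sqrt(2DS/H) = 398.4463
sqrt((H+B)/B) = 1.0406
Q* = 398.4463 * 1.0406 = 414.6093

414.6093 units


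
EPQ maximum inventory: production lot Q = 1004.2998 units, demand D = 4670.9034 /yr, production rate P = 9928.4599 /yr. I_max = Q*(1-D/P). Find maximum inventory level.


D/P = 0.4705
1 - D/P = 0.5295
I_max = 1004.2998 * 0.5295 = 531.8209

531.8209 units


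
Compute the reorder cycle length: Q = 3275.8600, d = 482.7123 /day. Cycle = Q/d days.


Cycle = 3275.8600 / 482.7123 = 6.7864

6.7864 days


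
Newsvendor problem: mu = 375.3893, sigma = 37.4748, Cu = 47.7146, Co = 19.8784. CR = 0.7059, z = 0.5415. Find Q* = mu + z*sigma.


CR = Cu/(Cu+Co) = 47.7146/(47.7146+19.8784) = 0.7059
z = 0.5415
Q* = 375.3893 + 0.5415 * 37.4748 = 395.6819

395.6819 units


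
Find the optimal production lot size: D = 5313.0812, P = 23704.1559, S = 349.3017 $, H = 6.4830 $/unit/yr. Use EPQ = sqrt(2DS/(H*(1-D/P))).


1 - D/P = 1 - 0.2241 = 0.7759
H*(1-D/P) = 5.0299
2DS = 3711736.5908
EPQ = sqrt(737935.6861) = 859.0318

859.0318 units


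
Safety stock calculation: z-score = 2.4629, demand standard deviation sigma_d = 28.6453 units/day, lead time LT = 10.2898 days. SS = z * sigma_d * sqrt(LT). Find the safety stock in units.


sqrt(LT) = sqrt(10.2898) = 3.2078
SS = 2.4629 * 28.6453 * 3.2078 = 226.3099

226.3099 units


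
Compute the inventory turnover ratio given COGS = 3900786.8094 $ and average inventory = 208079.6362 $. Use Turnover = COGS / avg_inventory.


Turnover = 3900786.8094 / 208079.6362 = 18.7466

18.7466


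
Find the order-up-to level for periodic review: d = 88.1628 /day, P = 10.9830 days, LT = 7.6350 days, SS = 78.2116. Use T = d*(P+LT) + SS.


P + LT = 18.6180
d*(P+LT) = 88.1628 * 18.6180 = 1641.4150
T = 1641.4150 + 78.2116 = 1719.6266

1719.6266 units


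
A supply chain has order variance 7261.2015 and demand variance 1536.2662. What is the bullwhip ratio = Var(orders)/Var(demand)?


BW = 7261.2015 / 1536.2662 = 4.7265

4.7265


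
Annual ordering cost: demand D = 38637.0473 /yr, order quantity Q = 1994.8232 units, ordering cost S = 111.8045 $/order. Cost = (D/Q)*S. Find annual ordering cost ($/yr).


Number of orders = D/Q = 19.3687
Cost = 19.3687 * 111.8045 = 2165.5031

2165.5031 $/yr


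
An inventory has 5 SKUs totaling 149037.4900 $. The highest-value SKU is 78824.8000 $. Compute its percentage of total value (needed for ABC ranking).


Top item = 78824.8000
Total = 149037.4900
Percentage = 78824.8000 / 149037.4900 * 100 = 52.8892

52.8892%


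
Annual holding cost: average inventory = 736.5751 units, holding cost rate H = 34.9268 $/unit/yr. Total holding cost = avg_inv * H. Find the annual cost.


Cost = 736.5751 * 34.9268 = 25726.2112

25726.2112 $/yr


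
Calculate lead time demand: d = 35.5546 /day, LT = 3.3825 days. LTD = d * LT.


LTD = 35.5546 * 3.3825 = 120.2634

120.2634 units


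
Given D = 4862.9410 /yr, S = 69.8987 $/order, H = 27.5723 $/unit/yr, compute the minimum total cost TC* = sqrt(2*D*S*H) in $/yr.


2*D*S*H = 18744380.4308
TC* = sqrt(18744380.4308) = 4329.4781

4329.4781 $/yr


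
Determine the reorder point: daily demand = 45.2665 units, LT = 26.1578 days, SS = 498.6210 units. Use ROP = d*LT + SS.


d*LT = 45.2665 * 26.1578 = 1184.0721
ROP = 1184.0721 + 498.6210 = 1682.6931

1682.6931 units


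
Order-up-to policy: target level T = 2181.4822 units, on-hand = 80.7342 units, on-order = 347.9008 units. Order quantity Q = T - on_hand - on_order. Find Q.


Inventory position = OH + OO = 80.7342 + 347.9008 = 428.6350
Q = 2181.4822 - 428.6350 = 1752.8472

1752.8472 units


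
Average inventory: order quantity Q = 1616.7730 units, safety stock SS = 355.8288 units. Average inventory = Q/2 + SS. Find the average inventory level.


Q/2 = 808.3865
Avg = 808.3865 + 355.8288 = 1164.2153

1164.2153 units


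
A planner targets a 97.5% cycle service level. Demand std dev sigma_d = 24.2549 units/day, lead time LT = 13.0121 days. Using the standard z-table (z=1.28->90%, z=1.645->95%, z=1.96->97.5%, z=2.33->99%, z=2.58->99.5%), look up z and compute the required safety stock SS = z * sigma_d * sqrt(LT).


From the table, SL = 97.5% corresponds to z = 1.96
sqrt(LT) = sqrt(13.0121) = 3.6072
SS = 1.96 * 24.2549 * 3.6072 = 171.4862

171.4862 units


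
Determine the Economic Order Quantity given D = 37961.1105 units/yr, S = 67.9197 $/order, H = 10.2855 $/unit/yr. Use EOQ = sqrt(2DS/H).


2*D*S = 2 * 37961.1105 * 67.9197 = 5156614.4737
2*D*S/H = 501347.9630
EOQ = sqrt(501347.9630) = 708.0593

708.0593 units


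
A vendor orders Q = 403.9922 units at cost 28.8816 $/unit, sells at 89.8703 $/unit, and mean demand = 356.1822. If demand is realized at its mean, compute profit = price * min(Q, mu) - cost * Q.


Sales at mu = min(403.9922, 356.1822) = 356.1822
Revenue = 89.8703 * 356.1822 = 32010.2012
Total cost = 28.8816 * 403.9922 = 11667.9411
Profit = 32010.2012 - 11667.9411 = 20342.2600

20342.2600 $


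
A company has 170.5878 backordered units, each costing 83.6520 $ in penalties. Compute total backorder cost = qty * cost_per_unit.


Total = 170.5878 * 83.6520 = 14270.0106

14270.0106 $


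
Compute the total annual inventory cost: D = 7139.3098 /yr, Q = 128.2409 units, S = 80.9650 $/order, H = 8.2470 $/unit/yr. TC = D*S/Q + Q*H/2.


Ordering cost = D*S/Q = 4507.4092
Holding cost = Q*H/2 = 528.8014
TC = 4507.4092 + 528.8014 = 5036.2106

5036.2106 $/yr


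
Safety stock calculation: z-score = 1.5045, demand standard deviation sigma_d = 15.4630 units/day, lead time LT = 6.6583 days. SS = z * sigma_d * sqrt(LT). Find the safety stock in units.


sqrt(LT) = sqrt(6.6583) = 2.5804
SS = 1.5045 * 15.4630 * 2.5804 = 60.0299

60.0299 units


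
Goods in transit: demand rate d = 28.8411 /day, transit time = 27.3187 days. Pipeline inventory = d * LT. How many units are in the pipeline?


Pipeline = 28.8411 * 27.3187 = 787.9014

787.9014 units


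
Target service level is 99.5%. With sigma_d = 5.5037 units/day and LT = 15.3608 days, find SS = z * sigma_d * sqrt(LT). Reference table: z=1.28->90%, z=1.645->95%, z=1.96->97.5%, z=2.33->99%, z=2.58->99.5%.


From the table, SL = 99.5% corresponds to z = 2.58
sqrt(LT) = sqrt(15.3608) = 3.9193
SS = 2.58 * 5.5037 * 3.9193 = 55.6521

55.6521 units


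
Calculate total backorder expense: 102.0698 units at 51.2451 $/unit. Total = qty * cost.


Total = 102.0698 * 51.2451 = 5230.5771

5230.5771 $


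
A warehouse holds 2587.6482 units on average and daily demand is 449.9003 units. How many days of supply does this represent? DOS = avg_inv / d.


DOS = 2587.6482 / 449.9003 = 5.7516

5.7516 days


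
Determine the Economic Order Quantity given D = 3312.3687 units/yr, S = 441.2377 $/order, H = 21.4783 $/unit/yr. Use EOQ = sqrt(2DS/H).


2*D*S = 2 * 3312.3687 * 441.2377 = 2923083.8935
2*D*S/H = 136094.7511
EOQ = sqrt(136094.7511) = 368.9102

368.9102 units


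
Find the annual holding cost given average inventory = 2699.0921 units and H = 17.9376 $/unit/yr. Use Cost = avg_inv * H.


Cost = 2699.0921 * 17.9376 = 48415.2345

48415.2345 $/yr


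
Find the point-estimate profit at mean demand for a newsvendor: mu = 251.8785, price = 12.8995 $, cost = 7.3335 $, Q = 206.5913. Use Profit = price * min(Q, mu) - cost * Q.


Sales at mu = min(206.5913, 251.8785) = 206.5913
Revenue = 12.8995 * 206.5913 = 2664.9245
Total cost = 7.3335 * 206.5913 = 1515.0373
Profit = 2664.9245 - 1515.0373 = 1149.8872

1149.8872 $


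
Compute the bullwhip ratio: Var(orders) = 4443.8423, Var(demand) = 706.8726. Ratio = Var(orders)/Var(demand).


BW = 4443.8423 / 706.8726 = 6.2866

6.2866


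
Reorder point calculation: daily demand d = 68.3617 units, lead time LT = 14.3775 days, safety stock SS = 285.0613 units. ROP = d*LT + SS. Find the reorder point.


d*LT = 68.3617 * 14.3775 = 982.8703
ROP = 982.8703 + 285.0613 = 1267.9316

1267.9316 units


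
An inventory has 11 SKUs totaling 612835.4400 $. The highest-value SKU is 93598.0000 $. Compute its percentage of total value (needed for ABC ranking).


Top item = 93598.0000
Total = 612835.4400
Percentage = 93598.0000 / 612835.4400 * 100 = 15.2729

15.2729%


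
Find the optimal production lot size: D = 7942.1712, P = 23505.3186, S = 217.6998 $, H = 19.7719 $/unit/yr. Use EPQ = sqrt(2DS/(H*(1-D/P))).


1 - D/P = 1 - 0.3379 = 0.6621
H*(1-D/P) = 13.0912
2DS = 3458018.1636
EPQ = sqrt(264148.1518) = 513.9535

513.9535 units


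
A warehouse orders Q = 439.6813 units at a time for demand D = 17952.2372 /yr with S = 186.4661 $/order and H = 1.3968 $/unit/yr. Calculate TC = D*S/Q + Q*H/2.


Ordering cost = D*S/Q = 7613.4319
Holding cost = Q*H/2 = 307.0734
TC = 7613.4319 + 307.0734 = 7920.5054

7920.5054 $/yr


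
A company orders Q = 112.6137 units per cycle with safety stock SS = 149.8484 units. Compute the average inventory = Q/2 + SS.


Q/2 = 56.3068
Avg = 56.3068 + 149.8484 = 206.1552

206.1552 units


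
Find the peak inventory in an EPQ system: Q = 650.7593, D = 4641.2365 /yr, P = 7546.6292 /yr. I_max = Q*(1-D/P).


D/P = 0.6150
1 - D/P = 0.3850
I_max = 650.7593 * 0.3850 = 250.5372

250.5372 units


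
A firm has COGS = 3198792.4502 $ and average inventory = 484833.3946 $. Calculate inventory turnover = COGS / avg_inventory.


Turnover = 3198792.4502 / 484833.3946 = 6.5977

6.5977


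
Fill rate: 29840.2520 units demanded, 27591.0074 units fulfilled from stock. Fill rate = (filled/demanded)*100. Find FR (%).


FR = 27591.0074 / 29840.2520 * 100 = 92.4624

92.4624%


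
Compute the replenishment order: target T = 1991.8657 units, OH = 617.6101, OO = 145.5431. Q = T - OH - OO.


Inventory position = OH + OO = 617.6101 + 145.5431 = 763.1532
Q = 1991.8657 - 763.1532 = 1228.7125

1228.7125 units


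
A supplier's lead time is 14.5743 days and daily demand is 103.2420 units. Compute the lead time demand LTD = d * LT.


LTD = 103.2420 * 14.5743 = 1504.6799

1504.6799 units


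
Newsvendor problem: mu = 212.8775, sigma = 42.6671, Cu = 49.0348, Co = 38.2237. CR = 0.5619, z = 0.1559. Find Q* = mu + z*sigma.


CR = Cu/(Cu+Co) = 49.0348/(49.0348+38.2237) = 0.5619
z = 0.1559
Q* = 212.8775 + 0.1559 * 42.6671 = 219.5293

219.5293 units


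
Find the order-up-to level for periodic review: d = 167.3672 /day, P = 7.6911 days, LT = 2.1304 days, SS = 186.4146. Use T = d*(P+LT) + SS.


P + LT = 9.8215
d*(P+LT) = 167.3672 * 9.8215 = 1643.7970
T = 1643.7970 + 186.4146 = 1830.2116

1830.2116 units


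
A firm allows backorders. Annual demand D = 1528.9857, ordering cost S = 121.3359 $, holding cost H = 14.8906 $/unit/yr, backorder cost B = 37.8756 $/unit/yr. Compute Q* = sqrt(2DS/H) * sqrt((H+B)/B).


sqrt(2DS/H) = 157.8539
sqrt((H+B)/B) = 1.1803
Q* = 157.8539 * 1.1803 = 186.3174

186.3174 units


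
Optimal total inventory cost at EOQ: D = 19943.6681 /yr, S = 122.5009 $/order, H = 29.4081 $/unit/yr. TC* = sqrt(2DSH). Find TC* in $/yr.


2*D*S*H = 143694875.2433
TC* = sqrt(143694875.2433) = 11987.2797

11987.2797 $/yr


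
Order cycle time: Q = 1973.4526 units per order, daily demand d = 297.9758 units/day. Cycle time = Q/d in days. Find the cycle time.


Cycle = 1973.4526 / 297.9758 = 6.6229

6.6229 days


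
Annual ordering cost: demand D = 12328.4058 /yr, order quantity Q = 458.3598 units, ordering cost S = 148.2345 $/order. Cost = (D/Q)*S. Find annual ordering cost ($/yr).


Number of orders = D/Q = 26.8968
Cost = 26.8968 * 148.2345 = 3987.0317

3987.0317 $/yr


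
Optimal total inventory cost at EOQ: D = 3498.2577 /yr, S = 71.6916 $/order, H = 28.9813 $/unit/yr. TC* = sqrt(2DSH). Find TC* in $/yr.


2*D*S*H = 14536770.3612
TC* = sqrt(14536770.3612) = 3812.7117

3812.7117 $/yr


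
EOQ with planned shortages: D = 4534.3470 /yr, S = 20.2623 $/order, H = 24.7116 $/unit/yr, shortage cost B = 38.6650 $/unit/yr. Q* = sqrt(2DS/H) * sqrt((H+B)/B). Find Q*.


sqrt(2DS/H) = 86.2316
sqrt((H+B)/B) = 1.2803
Q* = 86.2316 * 1.2803 = 110.4007

110.4007 units


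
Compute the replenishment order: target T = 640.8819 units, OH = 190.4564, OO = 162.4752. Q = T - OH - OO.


Inventory position = OH + OO = 190.4564 + 162.4752 = 352.9316
Q = 640.8819 - 352.9316 = 287.9503

287.9503 units


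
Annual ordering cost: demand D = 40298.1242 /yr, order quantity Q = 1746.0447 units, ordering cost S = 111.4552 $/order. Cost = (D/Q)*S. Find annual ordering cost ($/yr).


Number of orders = D/Q = 23.0797
Cost = 23.0797 * 111.4552 = 2572.3485

2572.3485 $/yr


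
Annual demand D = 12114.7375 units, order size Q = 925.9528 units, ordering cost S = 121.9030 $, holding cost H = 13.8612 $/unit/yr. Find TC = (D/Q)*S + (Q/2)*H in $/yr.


Ordering cost = D*S/Q = 1594.9224
Holding cost = Q*H/2 = 6417.4085
TC = 1594.9224 + 6417.4085 = 8012.3309

8012.3309 $/yr


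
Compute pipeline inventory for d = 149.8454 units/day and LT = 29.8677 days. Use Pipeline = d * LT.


Pipeline = 149.8454 * 29.8677 = 4475.5375

4475.5375 units


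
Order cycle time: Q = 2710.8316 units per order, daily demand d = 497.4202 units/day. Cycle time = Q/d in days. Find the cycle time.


Cycle = 2710.8316 / 497.4202 = 5.4498

5.4498 days


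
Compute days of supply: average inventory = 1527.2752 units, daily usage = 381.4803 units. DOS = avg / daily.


DOS = 1527.2752 / 381.4803 = 4.0035

4.0035 days


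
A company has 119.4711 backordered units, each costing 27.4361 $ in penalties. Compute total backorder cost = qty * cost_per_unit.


Total = 119.4711 * 27.4361 = 3277.8210

3277.8210 $


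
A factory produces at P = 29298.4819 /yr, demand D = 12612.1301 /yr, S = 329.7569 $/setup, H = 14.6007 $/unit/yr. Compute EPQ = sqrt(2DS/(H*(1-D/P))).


1 - D/P = 1 - 0.4305 = 0.5695
H*(1-D/P) = 8.3155
2DS = 8317873.8483
EPQ = sqrt(1000281.8166) = 1000.1409

1000.1409 units


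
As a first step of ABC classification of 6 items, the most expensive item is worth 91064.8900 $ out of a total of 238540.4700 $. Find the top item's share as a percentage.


Top item = 91064.8900
Total = 238540.4700
Percentage = 91064.8900 / 238540.4700 * 100 = 38.1759

38.1759%


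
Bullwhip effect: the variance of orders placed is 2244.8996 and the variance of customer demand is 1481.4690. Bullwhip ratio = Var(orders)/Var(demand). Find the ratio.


BW = 2244.8996 / 1481.4690 = 1.5153

1.5153


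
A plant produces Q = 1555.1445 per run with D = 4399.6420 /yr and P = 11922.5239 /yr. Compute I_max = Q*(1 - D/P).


D/P = 0.3690
1 - D/P = 0.6310
I_max = 1555.1445 * 0.6310 = 981.2661

981.2661 units


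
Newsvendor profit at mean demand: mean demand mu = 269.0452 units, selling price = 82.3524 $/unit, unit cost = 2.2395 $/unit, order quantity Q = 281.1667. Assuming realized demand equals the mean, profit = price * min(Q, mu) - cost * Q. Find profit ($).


Sales at mu = min(281.1667, 269.0452) = 269.0452
Revenue = 82.3524 * 269.0452 = 22156.5179
Total cost = 2.2395 * 281.1667 = 629.6728
Profit = 22156.5179 - 629.6728 = 21526.8451

21526.8451 $


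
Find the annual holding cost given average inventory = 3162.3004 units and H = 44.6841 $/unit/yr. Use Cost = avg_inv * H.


Cost = 3162.3004 * 44.6841 = 141304.5473

141304.5473 $/yr


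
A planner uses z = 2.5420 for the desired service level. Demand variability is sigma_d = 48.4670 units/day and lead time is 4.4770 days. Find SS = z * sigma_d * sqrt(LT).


sqrt(LT) = sqrt(4.4770) = 2.1159
SS = 2.5420 * 48.4670 * 2.1159 = 260.6845

260.6845 units


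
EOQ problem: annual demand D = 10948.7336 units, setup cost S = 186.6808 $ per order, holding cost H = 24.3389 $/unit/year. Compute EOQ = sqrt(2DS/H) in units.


2*D*S = 2 * 10948.7336 * 186.6808 = 4087836.6949
2*D*S/H = 167954.8663
EOQ = sqrt(167954.8663) = 409.8230

409.8230 units


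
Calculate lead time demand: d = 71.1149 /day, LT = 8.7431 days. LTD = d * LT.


LTD = 71.1149 * 8.7431 = 621.7647

621.7647 units


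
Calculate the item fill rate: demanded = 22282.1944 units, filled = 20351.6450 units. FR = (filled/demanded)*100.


FR = 20351.6450 / 22282.1944 * 100 = 91.3359

91.3359%


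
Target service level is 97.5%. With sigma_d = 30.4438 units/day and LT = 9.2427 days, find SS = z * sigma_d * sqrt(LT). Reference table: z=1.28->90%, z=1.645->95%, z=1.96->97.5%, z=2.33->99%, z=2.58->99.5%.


From the table, SL = 97.5% corresponds to z = 1.96
sqrt(LT) = sqrt(9.2427) = 3.0402
SS = 1.96 * 30.4438 * 3.0402 = 181.4071

181.4071 units


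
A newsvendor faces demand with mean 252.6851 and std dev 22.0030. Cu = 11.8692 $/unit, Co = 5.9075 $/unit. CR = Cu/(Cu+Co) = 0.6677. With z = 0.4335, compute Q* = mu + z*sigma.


CR = Cu/(Cu+Co) = 11.8692/(11.8692+5.9075) = 0.6677
z = 0.4335
Q* = 252.6851 + 0.4335 * 22.0030 = 262.2234

262.2234 units


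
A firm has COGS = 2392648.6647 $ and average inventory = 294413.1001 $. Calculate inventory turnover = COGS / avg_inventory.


Turnover = 2392648.6647 / 294413.1001 = 8.1268

8.1268


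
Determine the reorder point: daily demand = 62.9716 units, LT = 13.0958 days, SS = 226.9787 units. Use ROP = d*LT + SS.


d*LT = 62.9716 * 13.0958 = 824.6635
ROP = 824.6635 + 226.9787 = 1051.6422

1051.6422 units


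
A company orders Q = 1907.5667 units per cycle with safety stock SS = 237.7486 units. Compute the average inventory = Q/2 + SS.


Q/2 = 953.7834
Avg = 953.7834 + 237.7486 = 1191.5320

1191.5320 units


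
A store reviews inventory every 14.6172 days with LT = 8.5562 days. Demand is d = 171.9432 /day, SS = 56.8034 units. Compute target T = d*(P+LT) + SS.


P + LT = 23.1734
d*(P+LT) = 171.9432 * 23.1734 = 3984.5086
T = 3984.5086 + 56.8034 = 4041.3120

4041.3120 units


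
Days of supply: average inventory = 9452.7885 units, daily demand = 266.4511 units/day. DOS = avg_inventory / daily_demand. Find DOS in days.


DOS = 9452.7885 / 266.4511 = 35.4766

35.4766 days


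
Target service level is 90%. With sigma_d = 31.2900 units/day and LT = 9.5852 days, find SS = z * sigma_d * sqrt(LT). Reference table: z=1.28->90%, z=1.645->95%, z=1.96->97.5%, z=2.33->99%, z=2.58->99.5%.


From the table, SL = 90% corresponds to z = 1.28
sqrt(LT) = sqrt(9.5852) = 3.0960
SS = 1.28 * 31.2900 * 3.0960 = 123.9984

123.9984 units


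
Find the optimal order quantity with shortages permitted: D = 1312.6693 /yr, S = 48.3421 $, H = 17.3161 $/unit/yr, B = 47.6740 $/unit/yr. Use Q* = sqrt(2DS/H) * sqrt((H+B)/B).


sqrt(2DS/H) = 85.6112
sqrt((H+B)/B) = 1.1676
Q* = 85.6112 * 1.1676 = 99.9570

99.9570 units


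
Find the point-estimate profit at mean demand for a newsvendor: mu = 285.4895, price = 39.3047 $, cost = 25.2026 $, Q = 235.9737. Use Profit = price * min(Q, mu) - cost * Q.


Sales at mu = min(235.9737, 285.4895) = 235.9737
Revenue = 39.3047 * 235.9737 = 9274.8755
Total cost = 25.2026 * 235.9737 = 5947.1508
Profit = 9274.8755 - 5947.1508 = 3327.7247

3327.7247 $


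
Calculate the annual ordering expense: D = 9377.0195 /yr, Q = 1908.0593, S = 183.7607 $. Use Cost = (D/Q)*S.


Number of orders = D/Q = 4.9144
Cost = 4.9144 * 183.7607 = 903.0787

903.0787 $/yr


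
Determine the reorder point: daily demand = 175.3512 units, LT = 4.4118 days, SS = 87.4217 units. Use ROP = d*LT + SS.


d*LT = 175.3512 * 4.4118 = 773.6144
ROP = 773.6144 + 87.4217 = 861.0361

861.0361 units


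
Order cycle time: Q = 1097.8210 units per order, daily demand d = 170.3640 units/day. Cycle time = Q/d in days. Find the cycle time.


Cycle = 1097.8210 / 170.3640 = 6.4440

6.4440 days


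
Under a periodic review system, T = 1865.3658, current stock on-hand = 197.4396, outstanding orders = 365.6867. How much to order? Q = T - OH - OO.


Inventory position = OH + OO = 197.4396 + 365.6867 = 563.1263
Q = 1865.3658 - 563.1263 = 1302.2395

1302.2395 units


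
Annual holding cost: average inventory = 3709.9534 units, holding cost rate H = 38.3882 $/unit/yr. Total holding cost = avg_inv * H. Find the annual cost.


Cost = 3709.9534 * 38.3882 = 142418.4331

142418.4331 $/yr


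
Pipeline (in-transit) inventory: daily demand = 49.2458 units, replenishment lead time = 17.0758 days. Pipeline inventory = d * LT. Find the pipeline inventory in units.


Pipeline = 49.2458 * 17.0758 = 840.9114

840.9114 units


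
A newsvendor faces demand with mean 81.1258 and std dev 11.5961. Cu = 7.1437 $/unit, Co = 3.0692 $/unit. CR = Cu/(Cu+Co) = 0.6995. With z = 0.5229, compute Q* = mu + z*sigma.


CR = Cu/(Cu+Co) = 7.1437/(7.1437+3.0692) = 0.6995
z = 0.5229
Q* = 81.1258 + 0.5229 * 11.5961 = 87.1894

87.1894 units


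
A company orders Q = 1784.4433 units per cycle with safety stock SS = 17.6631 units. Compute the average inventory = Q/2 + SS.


Q/2 = 892.2216
Avg = 892.2216 + 17.6631 = 909.8847

909.8847 units


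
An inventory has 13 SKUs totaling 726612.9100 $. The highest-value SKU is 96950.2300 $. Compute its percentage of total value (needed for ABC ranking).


Top item = 96950.2300
Total = 726612.9100
Percentage = 96950.2300 / 726612.9100 * 100 = 13.3428

13.3428%


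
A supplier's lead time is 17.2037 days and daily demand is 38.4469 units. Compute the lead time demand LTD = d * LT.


LTD = 38.4469 * 17.2037 = 661.4289

661.4289 units


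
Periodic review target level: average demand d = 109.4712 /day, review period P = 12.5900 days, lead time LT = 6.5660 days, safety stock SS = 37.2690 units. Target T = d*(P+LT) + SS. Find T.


P + LT = 19.1560
d*(P+LT) = 109.4712 * 19.1560 = 2097.0303
T = 2097.0303 + 37.2690 = 2134.2993

2134.2993 units


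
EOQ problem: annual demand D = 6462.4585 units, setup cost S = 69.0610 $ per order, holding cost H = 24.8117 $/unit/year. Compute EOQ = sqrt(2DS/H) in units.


2*D*S = 2 * 6462.4585 * 69.0610 = 892607.6929
2*D*S/H = 35975.2735
EOQ = sqrt(35975.2735) = 189.6715

189.6715 units


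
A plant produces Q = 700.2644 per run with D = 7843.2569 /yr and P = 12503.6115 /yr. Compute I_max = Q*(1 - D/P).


D/P = 0.6273
1 - D/P = 0.3727
I_max = 700.2644 * 0.3727 = 261.0030

261.0030 units


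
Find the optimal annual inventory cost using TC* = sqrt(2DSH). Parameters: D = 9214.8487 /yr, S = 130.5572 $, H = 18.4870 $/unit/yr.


2*D*S*H = 44482119.5678
TC* = sqrt(44482119.5678) = 6669.4917

6669.4917 $/yr


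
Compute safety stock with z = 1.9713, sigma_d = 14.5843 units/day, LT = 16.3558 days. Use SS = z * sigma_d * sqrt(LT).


sqrt(LT) = sqrt(16.3558) = 4.0442
SS = 1.9713 * 14.5843 * 4.0442 = 116.2717

116.2717 units


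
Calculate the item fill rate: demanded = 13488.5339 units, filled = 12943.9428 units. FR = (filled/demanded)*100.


FR = 12943.9428 / 13488.5339 * 100 = 95.9626

95.9626%


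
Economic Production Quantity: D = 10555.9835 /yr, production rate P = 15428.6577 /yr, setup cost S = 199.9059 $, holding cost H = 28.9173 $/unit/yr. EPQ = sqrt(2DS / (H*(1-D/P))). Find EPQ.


1 - D/P = 1 - 0.6842 = 0.3158
H*(1-D/P) = 9.1327
2DS = 4220406.7639
EPQ = sqrt(462122.7398) = 679.7961

679.7961 units


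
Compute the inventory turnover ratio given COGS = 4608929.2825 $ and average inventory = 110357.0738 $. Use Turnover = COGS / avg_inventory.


Turnover = 4608929.2825 / 110357.0738 = 41.7638

41.7638


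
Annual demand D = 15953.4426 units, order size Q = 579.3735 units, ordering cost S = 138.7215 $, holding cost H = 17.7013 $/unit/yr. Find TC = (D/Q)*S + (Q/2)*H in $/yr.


Ordering cost = D*S/Q = 3819.7907
Holding cost = Q*H/2 = 5127.8321
TC = 3819.7907 + 5127.8321 = 8947.6227

8947.6227 $/yr


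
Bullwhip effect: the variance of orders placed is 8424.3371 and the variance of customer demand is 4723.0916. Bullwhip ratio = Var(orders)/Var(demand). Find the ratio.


BW = 8424.3371 / 4723.0916 = 1.7836

1.7836


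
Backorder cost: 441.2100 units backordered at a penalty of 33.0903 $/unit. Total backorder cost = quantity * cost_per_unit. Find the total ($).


Total = 441.2100 * 33.0903 = 14599.7713

14599.7713 $


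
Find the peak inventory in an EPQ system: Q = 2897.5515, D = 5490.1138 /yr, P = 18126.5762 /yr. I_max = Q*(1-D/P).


D/P = 0.3029
1 - D/P = 0.6971
I_max = 2897.5515 * 0.6971 = 2019.9513

2019.9513 units


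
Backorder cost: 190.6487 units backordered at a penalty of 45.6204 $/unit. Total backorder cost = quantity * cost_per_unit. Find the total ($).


Total = 190.6487 * 45.6204 = 8697.4700

8697.4700 $


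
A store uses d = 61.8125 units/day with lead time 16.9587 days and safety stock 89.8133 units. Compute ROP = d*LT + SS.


d*LT = 61.8125 * 16.9587 = 1048.2596
ROP = 1048.2596 + 89.8133 = 1138.0729

1138.0729 units


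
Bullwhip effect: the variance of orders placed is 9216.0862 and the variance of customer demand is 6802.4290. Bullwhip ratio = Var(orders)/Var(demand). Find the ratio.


BW = 9216.0862 / 6802.4290 = 1.3548

1.3548


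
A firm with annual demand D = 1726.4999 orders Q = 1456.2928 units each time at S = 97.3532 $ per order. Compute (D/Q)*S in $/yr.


Number of orders = D/Q = 1.1855
Cost = 1.1855 * 97.3532 = 115.4165

115.4165 $/yr


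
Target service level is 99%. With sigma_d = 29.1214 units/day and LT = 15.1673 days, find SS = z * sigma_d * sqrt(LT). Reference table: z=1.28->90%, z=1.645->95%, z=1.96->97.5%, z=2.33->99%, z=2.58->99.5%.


From the table, SL = 99% corresponds to z = 2.33
sqrt(LT) = sqrt(15.1673) = 3.8945
SS = 2.33 * 29.1214 * 3.8945 = 264.2544

264.2544 units


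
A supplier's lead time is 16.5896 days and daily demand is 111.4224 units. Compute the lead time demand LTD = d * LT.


LTD = 111.4224 * 16.5896 = 1848.4530

1848.4530 units


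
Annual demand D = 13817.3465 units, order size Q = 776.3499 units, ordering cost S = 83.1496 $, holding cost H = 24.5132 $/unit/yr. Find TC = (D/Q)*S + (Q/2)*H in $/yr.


Ordering cost = D*S/Q = 1479.8828
Holding cost = Q*H/2 = 9515.4102
TC = 1479.8828 + 9515.4102 = 10995.2929

10995.2929 $/yr


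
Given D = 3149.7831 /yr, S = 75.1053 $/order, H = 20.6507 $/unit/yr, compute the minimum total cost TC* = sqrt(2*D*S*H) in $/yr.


2*D*S*H = 9770482.4040
TC* = sqrt(9770482.4040) = 3125.7771

3125.7771 $/yr


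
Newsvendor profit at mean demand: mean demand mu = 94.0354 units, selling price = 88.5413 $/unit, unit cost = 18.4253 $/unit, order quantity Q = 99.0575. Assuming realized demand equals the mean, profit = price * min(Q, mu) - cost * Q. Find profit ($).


Sales at mu = min(99.0575, 94.0354) = 94.0354
Revenue = 88.5413 * 94.0354 = 8326.0166
Total cost = 18.4253 * 99.0575 = 1825.1642
Profit = 8326.0166 - 1825.1642 = 6500.8524

6500.8524 $


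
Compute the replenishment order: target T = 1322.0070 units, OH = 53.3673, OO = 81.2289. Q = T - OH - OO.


Inventory position = OH + OO = 53.3673 + 81.2289 = 134.5962
Q = 1322.0070 - 134.5962 = 1187.4108

1187.4108 units


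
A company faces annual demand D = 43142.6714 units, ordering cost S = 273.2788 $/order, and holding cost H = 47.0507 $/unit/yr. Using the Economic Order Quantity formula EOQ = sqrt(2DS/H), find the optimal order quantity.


2*D*S = 2 * 43142.6714 * 273.2788 = 23579954.9380
2*D*S/H = 501160.5553
EOQ = sqrt(501160.5553) = 707.9269

707.9269 units


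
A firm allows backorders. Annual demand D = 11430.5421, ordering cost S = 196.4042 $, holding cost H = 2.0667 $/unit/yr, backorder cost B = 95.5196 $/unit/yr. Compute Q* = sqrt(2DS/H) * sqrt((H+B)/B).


sqrt(2DS/H) = 1473.9579
sqrt((H+B)/B) = 1.0108
Q* = 1473.9579 * 1.0108 = 1489.8181

1489.8181 units


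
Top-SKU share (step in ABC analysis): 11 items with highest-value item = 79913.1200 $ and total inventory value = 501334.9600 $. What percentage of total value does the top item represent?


Top item = 79913.1200
Total = 501334.9600
Percentage = 79913.1200 / 501334.9600 * 100 = 15.9401

15.9401%


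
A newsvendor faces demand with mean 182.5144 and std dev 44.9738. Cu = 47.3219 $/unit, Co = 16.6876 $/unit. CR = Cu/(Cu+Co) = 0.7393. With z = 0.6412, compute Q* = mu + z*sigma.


CR = Cu/(Cu+Co) = 47.3219/(47.3219+16.6876) = 0.7393
z = 0.6412
Q* = 182.5144 + 0.6412 * 44.9738 = 211.3516

211.3516 units


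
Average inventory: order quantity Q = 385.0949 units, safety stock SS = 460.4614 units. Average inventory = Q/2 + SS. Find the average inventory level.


Q/2 = 192.5474
Avg = 192.5474 + 460.4614 = 653.0089

653.0089 units


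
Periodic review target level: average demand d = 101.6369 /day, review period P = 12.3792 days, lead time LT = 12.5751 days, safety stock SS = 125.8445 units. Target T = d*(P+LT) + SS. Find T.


P + LT = 24.9543
d*(P+LT) = 101.6369 * 24.9543 = 2536.2777
T = 2536.2777 + 125.8445 = 2662.1222

2662.1222 units


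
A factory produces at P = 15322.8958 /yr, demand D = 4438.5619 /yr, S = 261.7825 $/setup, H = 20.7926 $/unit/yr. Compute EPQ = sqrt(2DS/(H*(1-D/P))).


1 - D/P = 1 - 0.2897 = 0.7103
H*(1-D/P) = 14.7696
2DS = 2323875.6612
EPQ = sqrt(157341.4255) = 396.6629

396.6629 units


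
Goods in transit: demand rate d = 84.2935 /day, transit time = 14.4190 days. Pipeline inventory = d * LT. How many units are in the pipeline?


Pipeline = 84.2935 * 14.4190 = 1215.4280

1215.4280 units


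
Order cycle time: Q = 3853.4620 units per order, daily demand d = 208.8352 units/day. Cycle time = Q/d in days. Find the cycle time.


Cycle = 3853.4620 / 208.8352 = 18.4522

18.4522 days


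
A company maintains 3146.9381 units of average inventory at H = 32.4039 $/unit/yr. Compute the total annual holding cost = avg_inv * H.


Cost = 3146.9381 * 32.4039 = 101973.0675

101973.0675 $/yr


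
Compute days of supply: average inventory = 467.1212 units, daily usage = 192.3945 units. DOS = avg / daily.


DOS = 467.1212 / 192.3945 = 2.4279

2.4279 days


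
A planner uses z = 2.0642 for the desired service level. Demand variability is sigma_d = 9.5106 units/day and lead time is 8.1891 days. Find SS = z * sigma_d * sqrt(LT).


sqrt(LT) = sqrt(8.1891) = 2.8617
SS = 2.0642 * 9.5106 * 2.8617 = 56.1795

56.1795 units


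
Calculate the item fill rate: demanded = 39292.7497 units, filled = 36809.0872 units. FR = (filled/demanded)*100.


FR = 36809.0872 / 39292.7497 * 100 = 93.6791

93.6791%


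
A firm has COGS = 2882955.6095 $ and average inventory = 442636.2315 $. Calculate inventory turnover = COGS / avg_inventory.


Turnover = 2882955.6095 / 442636.2315 = 6.5131

6.5131


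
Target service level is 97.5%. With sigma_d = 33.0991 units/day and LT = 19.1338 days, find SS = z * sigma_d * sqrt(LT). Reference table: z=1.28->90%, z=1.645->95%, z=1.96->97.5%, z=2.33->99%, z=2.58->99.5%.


From the table, SL = 97.5% corresponds to z = 1.96
sqrt(LT) = sqrt(19.1338) = 4.3742
SS = 1.96 * 33.0991 * 4.3742 = 283.7742

283.7742 units


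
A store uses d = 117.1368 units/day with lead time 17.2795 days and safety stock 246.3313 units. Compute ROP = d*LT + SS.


d*LT = 117.1368 * 17.2795 = 2024.0653
ROP = 2024.0653 + 246.3313 = 2270.3966

2270.3966 units


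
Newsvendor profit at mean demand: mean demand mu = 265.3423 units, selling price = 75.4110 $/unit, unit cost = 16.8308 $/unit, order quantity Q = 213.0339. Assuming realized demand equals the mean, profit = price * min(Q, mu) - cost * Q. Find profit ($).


Sales at mu = min(213.0339, 265.3423) = 213.0339
Revenue = 75.4110 * 213.0339 = 16065.0994
Total cost = 16.8308 * 213.0339 = 3585.5310
Profit = 16065.0994 - 3585.5310 = 12479.5685

12479.5685 $


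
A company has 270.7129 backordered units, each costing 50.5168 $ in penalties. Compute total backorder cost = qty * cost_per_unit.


Total = 270.7129 * 50.5168 = 13675.5494

13675.5494 $


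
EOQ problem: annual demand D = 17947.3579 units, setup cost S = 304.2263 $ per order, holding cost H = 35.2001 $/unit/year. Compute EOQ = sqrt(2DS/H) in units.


2*D*S = 2 * 17947.3579 * 304.2263 = 10920116.5774
2*D*S/H = 310229.7033
EOQ = sqrt(310229.7033) = 556.9827

556.9827 units


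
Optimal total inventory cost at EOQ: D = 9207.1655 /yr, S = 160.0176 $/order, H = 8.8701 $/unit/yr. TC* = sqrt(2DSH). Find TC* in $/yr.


2*D*S*H = 26136787.9149
TC* = sqrt(26136787.9149) = 5112.4151

5112.4151 $/yr


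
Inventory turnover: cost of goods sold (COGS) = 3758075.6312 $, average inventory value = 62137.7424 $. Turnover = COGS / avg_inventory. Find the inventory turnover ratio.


Turnover = 3758075.6312 / 62137.7424 = 60.4798

60.4798


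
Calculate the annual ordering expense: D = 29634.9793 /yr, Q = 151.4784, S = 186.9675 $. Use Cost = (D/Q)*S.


Number of orders = D/Q = 195.6383
Cost = 195.6383 * 186.9675 = 36578.0071

36578.0071 $/yr


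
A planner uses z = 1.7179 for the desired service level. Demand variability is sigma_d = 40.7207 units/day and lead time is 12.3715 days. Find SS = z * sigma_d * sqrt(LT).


sqrt(LT) = sqrt(12.3715) = 3.5173
SS = 1.7179 * 40.7207 * 3.5173 = 246.0505

246.0505 units


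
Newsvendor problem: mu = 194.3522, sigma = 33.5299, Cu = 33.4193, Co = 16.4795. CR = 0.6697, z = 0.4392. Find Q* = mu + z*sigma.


CR = Cu/(Cu+Co) = 33.4193/(33.4193+16.4795) = 0.6697
z = 0.4392
Q* = 194.3522 + 0.4392 * 33.5299 = 209.0785

209.0785 units


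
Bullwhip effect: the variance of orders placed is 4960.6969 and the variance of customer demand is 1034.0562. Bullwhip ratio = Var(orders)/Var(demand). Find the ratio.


BW = 4960.6969 / 1034.0562 = 4.7973

4.7973


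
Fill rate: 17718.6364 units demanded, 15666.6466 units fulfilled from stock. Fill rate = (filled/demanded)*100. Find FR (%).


FR = 15666.6466 / 17718.6364 * 100 = 88.4190

88.4190%


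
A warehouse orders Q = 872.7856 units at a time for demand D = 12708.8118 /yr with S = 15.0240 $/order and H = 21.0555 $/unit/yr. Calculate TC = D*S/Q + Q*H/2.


Ordering cost = D*S/Q = 218.7676
Holding cost = Q*H/2 = 9188.4686
TC = 218.7676 + 9188.4686 = 9407.2362

9407.2362 $/yr


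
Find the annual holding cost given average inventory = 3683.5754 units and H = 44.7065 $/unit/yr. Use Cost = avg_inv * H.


Cost = 3683.5754 * 44.7065 = 164679.7636

164679.7636 $/yr


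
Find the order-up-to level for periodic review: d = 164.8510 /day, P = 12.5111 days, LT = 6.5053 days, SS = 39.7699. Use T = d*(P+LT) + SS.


P + LT = 19.0164
d*(P+LT) = 164.8510 * 19.0164 = 3134.8726
T = 3134.8726 + 39.7699 = 3174.6425

3174.6425 units


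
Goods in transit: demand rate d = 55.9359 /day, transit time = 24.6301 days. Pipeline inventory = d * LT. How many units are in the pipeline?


Pipeline = 55.9359 * 24.6301 = 1377.7068

1377.7068 units
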